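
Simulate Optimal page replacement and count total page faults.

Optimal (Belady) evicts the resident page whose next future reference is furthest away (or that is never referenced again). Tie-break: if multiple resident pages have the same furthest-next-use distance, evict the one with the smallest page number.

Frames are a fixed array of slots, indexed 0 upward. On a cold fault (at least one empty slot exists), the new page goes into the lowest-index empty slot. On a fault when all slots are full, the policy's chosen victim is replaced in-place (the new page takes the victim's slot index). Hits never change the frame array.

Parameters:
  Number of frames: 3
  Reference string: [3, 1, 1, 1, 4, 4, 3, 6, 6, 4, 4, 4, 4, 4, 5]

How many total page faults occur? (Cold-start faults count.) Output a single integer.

Answer: 5

Derivation:
Step 0: ref 3 → FAULT, frames=[3,-,-]
Step 1: ref 1 → FAULT, frames=[3,1,-]
Step 2: ref 1 → HIT, frames=[3,1,-]
Step 3: ref 1 → HIT, frames=[3,1,-]
Step 4: ref 4 → FAULT, frames=[3,1,4]
Step 5: ref 4 → HIT, frames=[3,1,4]
Step 6: ref 3 → HIT, frames=[3,1,4]
Step 7: ref 6 → FAULT (evict 1), frames=[3,6,4]
Step 8: ref 6 → HIT, frames=[3,6,4]
Step 9: ref 4 → HIT, frames=[3,6,4]
Step 10: ref 4 → HIT, frames=[3,6,4]
Step 11: ref 4 → HIT, frames=[3,6,4]
Step 12: ref 4 → HIT, frames=[3,6,4]
Step 13: ref 4 → HIT, frames=[3,6,4]
Step 14: ref 5 → FAULT (evict 3), frames=[5,6,4]
Total faults: 5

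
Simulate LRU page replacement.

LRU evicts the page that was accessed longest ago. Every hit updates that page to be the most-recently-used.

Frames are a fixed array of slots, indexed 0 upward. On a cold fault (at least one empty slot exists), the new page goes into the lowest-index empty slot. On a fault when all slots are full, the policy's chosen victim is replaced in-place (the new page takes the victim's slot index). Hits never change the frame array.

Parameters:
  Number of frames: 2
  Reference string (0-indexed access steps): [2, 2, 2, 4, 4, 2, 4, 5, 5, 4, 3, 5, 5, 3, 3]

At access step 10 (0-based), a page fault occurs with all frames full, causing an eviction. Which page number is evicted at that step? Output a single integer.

Step 0: ref 2 -> FAULT, frames=[2,-]
Step 1: ref 2 -> HIT, frames=[2,-]
Step 2: ref 2 -> HIT, frames=[2,-]
Step 3: ref 4 -> FAULT, frames=[2,4]
Step 4: ref 4 -> HIT, frames=[2,4]
Step 5: ref 2 -> HIT, frames=[2,4]
Step 6: ref 4 -> HIT, frames=[2,4]
Step 7: ref 5 -> FAULT, evict 2, frames=[5,4]
Step 8: ref 5 -> HIT, frames=[5,4]
Step 9: ref 4 -> HIT, frames=[5,4]
Step 10: ref 3 -> FAULT, evict 5, frames=[3,4]
At step 10: evicted page 5

Answer: 5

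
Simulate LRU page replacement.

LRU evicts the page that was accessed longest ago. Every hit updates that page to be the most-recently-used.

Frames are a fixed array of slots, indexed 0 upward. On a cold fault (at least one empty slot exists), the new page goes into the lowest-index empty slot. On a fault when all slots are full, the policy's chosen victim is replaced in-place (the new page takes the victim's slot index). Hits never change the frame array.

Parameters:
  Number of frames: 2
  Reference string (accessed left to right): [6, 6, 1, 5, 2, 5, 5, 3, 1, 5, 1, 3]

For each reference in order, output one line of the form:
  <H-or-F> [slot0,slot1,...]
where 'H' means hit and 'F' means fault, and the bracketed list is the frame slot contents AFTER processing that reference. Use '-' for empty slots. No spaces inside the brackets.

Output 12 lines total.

F [6,-]
H [6,-]
F [6,1]
F [5,1]
F [5,2]
H [5,2]
H [5,2]
F [5,3]
F [1,3]
F [1,5]
H [1,5]
F [1,3]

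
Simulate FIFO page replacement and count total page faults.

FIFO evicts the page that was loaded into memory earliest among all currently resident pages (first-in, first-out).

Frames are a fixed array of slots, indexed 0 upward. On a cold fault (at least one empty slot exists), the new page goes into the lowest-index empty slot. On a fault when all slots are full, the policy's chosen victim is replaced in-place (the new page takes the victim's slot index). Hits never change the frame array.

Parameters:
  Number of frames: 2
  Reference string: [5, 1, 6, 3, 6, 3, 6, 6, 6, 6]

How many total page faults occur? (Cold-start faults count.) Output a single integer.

Answer: 4

Derivation:
Step 0: ref 5 → FAULT, frames=[5,-]
Step 1: ref 1 → FAULT, frames=[5,1]
Step 2: ref 6 → FAULT (evict 5), frames=[6,1]
Step 3: ref 3 → FAULT (evict 1), frames=[6,3]
Step 4: ref 6 → HIT, frames=[6,3]
Step 5: ref 3 → HIT, frames=[6,3]
Step 6: ref 6 → HIT, frames=[6,3]
Step 7: ref 6 → HIT, frames=[6,3]
Step 8: ref 6 → HIT, frames=[6,3]
Step 9: ref 6 → HIT, frames=[6,3]
Total faults: 4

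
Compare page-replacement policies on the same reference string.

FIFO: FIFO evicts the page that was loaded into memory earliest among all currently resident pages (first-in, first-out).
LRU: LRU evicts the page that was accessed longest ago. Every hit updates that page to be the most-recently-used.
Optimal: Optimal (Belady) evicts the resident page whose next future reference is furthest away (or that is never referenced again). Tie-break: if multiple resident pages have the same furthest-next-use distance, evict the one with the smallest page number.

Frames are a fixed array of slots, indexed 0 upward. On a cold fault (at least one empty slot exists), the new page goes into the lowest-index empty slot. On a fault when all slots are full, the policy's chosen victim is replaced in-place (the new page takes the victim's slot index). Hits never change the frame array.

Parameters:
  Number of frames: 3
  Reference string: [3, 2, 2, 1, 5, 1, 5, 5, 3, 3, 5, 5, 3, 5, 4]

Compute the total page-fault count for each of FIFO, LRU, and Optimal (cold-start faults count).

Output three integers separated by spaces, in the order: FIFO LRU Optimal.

--- FIFO ---
  step 0: ref 3 -> FAULT, frames=[3,-,-] (faults so far: 1)
  step 1: ref 2 -> FAULT, frames=[3,2,-] (faults so far: 2)
  step 2: ref 2 -> HIT, frames=[3,2,-] (faults so far: 2)
  step 3: ref 1 -> FAULT, frames=[3,2,1] (faults so far: 3)
  step 4: ref 5 -> FAULT, evict 3, frames=[5,2,1] (faults so far: 4)
  step 5: ref 1 -> HIT, frames=[5,2,1] (faults so far: 4)
  step 6: ref 5 -> HIT, frames=[5,2,1] (faults so far: 4)
  step 7: ref 5 -> HIT, frames=[5,2,1] (faults so far: 4)
  step 8: ref 3 -> FAULT, evict 2, frames=[5,3,1] (faults so far: 5)
  step 9: ref 3 -> HIT, frames=[5,3,1] (faults so far: 5)
  step 10: ref 5 -> HIT, frames=[5,3,1] (faults so far: 5)
  step 11: ref 5 -> HIT, frames=[5,3,1] (faults so far: 5)
  step 12: ref 3 -> HIT, frames=[5,3,1] (faults so far: 5)
  step 13: ref 5 -> HIT, frames=[5,3,1] (faults so far: 5)
  step 14: ref 4 -> FAULT, evict 1, frames=[5,3,4] (faults so far: 6)
  FIFO total faults: 6
--- LRU ---
  step 0: ref 3 -> FAULT, frames=[3,-,-] (faults so far: 1)
  step 1: ref 2 -> FAULT, frames=[3,2,-] (faults so far: 2)
  step 2: ref 2 -> HIT, frames=[3,2,-] (faults so far: 2)
  step 3: ref 1 -> FAULT, frames=[3,2,1] (faults so far: 3)
  step 4: ref 5 -> FAULT, evict 3, frames=[5,2,1] (faults so far: 4)
  step 5: ref 1 -> HIT, frames=[5,2,1] (faults so far: 4)
  step 6: ref 5 -> HIT, frames=[5,2,1] (faults so far: 4)
  step 7: ref 5 -> HIT, frames=[5,2,1] (faults so far: 4)
  step 8: ref 3 -> FAULT, evict 2, frames=[5,3,1] (faults so far: 5)
  step 9: ref 3 -> HIT, frames=[5,3,1] (faults so far: 5)
  step 10: ref 5 -> HIT, frames=[5,3,1] (faults so far: 5)
  step 11: ref 5 -> HIT, frames=[5,3,1] (faults so far: 5)
  step 12: ref 3 -> HIT, frames=[5,3,1] (faults so far: 5)
  step 13: ref 5 -> HIT, frames=[5,3,1] (faults so far: 5)
  step 14: ref 4 -> FAULT, evict 1, frames=[5,3,4] (faults so far: 6)
  LRU total faults: 6
--- Optimal ---
  step 0: ref 3 -> FAULT, frames=[3,-,-] (faults so far: 1)
  step 1: ref 2 -> FAULT, frames=[3,2,-] (faults so far: 2)
  step 2: ref 2 -> HIT, frames=[3,2,-] (faults so far: 2)
  step 3: ref 1 -> FAULT, frames=[3,2,1] (faults so far: 3)
  step 4: ref 5 -> FAULT, evict 2, frames=[3,5,1] (faults so far: 4)
  step 5: ref 1 -> HIT, frames=[3,5,1] (faults so far: 4)
  step 6: ref 5 -> HIT, frames=[3,5,1] (faults so far: 4)
  step 7: ref 5 -> HIT, frames=[3,5,1] (faults so far: 4)
  step 8: ref 3 -> HIT, frames=[3,5,1] (faults so far: 4)
  step 9: ref 3 -> HIT, frames=[3,5,1] (faults so far: 4)
  step 10: ref 5 -> HIT, frames=[3,5,1] (faults so far: 4)
  step 11: ref 5 -> HIT, frames=[3,5,1] (faults so far: 4)
  step 12: ref 3 -> HIT, frames=[3,5,1] (faults so far: 4)
  step 13: ref 5 -> HIT, frames=[3,5,1] (faults so far: 4)
  step 14: ref 4 -> FAULT, evict 1, frames=[3,5,4] (faults so far: 5)
  Optimal total faults: 5

Answer: 6 6 5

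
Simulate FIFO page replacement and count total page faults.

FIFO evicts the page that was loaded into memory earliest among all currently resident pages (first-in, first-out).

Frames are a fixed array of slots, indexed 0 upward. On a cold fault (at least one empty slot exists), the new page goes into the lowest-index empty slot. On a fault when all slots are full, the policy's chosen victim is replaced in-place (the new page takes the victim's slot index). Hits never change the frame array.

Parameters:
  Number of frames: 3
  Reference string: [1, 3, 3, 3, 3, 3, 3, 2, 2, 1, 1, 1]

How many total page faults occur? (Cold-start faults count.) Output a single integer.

Answer: 3

Derivation:
Step 0: ref 1 → FAULT, frames=[1,-,-]
Step 1: ref 3 → FAULT, frames=[1,3,-]
Step 2: ref 3 → HIT, frames=[1,3,-]
Step 3: ref 3 → HIT, frames=[1,3,-]
Step 4: ref 3 → HIT, frames=[1,3,-]
Step 5: ref 3 → HIT, frames=[1,3,-]
Step 6: ref 3 → HIT, frames=[1,3,-]
Step 7: ref 2 → FAULT, frames=[1,3,2]
Step 8: ref 2 → HIT, frames=[1,3,2]
Step 9: ref 1 → HIT, frames=[1,3,2]
Step 10: ref 1 → HIT, frames=[1,3,2]
Step 11: ref 1 → HIT, frames=[1,3,2]
Total faults: 3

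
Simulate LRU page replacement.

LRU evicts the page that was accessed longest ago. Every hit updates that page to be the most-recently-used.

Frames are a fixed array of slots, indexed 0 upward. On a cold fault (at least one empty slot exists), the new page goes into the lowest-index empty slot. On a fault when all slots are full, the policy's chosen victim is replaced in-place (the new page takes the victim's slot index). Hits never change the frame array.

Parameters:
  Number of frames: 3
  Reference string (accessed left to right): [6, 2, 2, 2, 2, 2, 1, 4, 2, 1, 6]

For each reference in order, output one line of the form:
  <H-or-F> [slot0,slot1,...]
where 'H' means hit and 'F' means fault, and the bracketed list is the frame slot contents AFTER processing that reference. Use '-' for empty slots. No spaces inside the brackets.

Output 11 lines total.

F [6,-,-]
F [6,2,-]
H [6,2,-]
H [6,2,-]
H [6,2,-]
H [6,2,-]
F [6,2,1]
F [4,2,1]
H [4,2,1]
H [4,2,1]
F [6,2,1]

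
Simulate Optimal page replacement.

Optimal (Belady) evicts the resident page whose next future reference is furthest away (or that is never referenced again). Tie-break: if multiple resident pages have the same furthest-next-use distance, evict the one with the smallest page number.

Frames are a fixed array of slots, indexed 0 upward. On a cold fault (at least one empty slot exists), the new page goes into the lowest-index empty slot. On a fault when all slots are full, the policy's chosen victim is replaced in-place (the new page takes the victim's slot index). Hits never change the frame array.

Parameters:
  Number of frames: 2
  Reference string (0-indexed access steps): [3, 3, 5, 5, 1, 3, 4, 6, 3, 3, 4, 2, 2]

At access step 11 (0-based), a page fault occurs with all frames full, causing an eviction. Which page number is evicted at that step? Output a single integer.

Step 0: ref 3 -> FAULT, frames=[3,-]
Step 1: ref 3 -> HIT, frames=[3,-]
Step 2: ref 5 -> FAULT, frames=[3,5]
Step 3: ref 5 -> HIT, frames=[3,5]
Step 4: ref 1 -> FAULT, evict 5, frames=[3,1]
Step 5: ref 3 -> HIT, frames=[3,1]
Step 6: ref 4 -> FAULT, evict 1, frames=[3,4]
Step 7: ref 6 -> FAULT, evict 4, frames=[3,6]
Step 8: ref 3 -> HIT, frames=[3,6]
Step 9: ref 3 -> HIT, frames=[3,6]
Step 10: ref 4 -> FAULT, evict 3, frames=[4,6]
Step 11: ref 2 -> FAULT, evict 4, frames=[2,6]
At step 11: evicted page 4

Answer: 4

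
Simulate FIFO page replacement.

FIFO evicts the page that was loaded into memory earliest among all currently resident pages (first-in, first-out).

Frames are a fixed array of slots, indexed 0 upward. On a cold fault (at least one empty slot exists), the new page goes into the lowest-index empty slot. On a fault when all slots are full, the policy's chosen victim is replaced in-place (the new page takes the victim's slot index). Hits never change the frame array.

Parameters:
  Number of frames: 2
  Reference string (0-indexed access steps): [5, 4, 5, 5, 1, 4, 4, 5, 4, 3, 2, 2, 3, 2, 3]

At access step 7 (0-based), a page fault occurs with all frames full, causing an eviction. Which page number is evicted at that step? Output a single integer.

Step 0: ref 5 -> FAULT, frames=[5,-]
Step 1: ref 4 -> FAULT, frames=[5,4]
Step 2: ref 5 -> HIT, frames=[5,4]
Step 3: ref 5 -> HIT, frames=[5,4]
Step 4: ref 1 -> FAULT, evict 5, frames=[1,4]
Step 5: ref 4 -> HIT, frames=[1,4]
Step 6: ref 4 -> HIT, frames=[1,4]
Step 7: ref 5 -> FAULT, evict 4, frames=[1,5]
At step 7: evicted page 4

Answer: 4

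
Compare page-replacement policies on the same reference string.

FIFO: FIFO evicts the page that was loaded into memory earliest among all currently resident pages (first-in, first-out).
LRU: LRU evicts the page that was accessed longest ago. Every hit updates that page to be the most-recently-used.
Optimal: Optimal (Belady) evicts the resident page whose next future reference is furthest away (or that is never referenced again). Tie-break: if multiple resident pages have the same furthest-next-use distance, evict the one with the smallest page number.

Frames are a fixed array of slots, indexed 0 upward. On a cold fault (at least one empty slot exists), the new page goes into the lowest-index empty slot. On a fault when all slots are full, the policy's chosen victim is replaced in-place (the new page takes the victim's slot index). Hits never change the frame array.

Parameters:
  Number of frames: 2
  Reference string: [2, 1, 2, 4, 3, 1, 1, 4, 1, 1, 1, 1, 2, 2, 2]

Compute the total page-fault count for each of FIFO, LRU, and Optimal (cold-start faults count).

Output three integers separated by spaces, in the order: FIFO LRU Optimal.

--- FIFO ---
  step 0: ref 2 -> FAULT, frames=[2,-] (faults so far: 1)
  step 1: ref 1 -> FAULT, frames=[2,1] (faults so far: 2)
  step 2: ref 2 -> HIT, frames=[2,1] (faults so far: 2)
  step 3: ref 4 -> FAULT, evict 2, frames=[4,1] (faults so far: 3)
  step 4: ref 3 -> FAULT, evict 1, frames=[4,3] (faults so far: 4)
  step 5: ref 1 -> FAULT, evict 4, frames=[1,3] (faults so far: 5)
  step 6: ref 1 -> HIT, frames=[1,3] (faults so far: 5)
  step 7: ref 4 -> FAULT, evict 3, frames=[1,4] (faults so far: 6)
  step 8: ref 1 -> HIT, frames=[1,4] (faults so far: 6)
  step 9: ref 1 -> HIT, frames=[1,4] (faults so far: 6)
  step 10: ref 1 -> HIT, frames=[1,4] (faults so far: 6)
  step 11: ref 1 -> HIT, frames=[1,4] (faults so far: 6)
  step 12: ref 2 -> FAULT, evict 1, frames=[2,4] (faults so far: 7)
  step 13: ref 2 -> HIT, frames=[2,4] (faults so far: 7)
  step 14: ref 2 -> HIT, frames=[2,4] (faults so far: 7)
  FIFO total faults: 7
--- LRU ---
  step 0: ref 2 -> FAULT, frames=[2,-] (faults so far: 1)
  step 1: ref 1 -> FAULT, frames=[2,1] (faults so far: 2)
  step 2: ref 2 -> HIT, frames=[2,1] (faults so far: 2)
  step 3: ref 4 -> FAULT, evict 1, frames=[2,4] (faults so far: 3)
  step 4: ref 3 -> FAULT, evict 2, frames=[3,4] (faults so far: 4)
  step 5: ref 1 -> FAULT, evict 4, frames=[3,1] (faults so far: 5)
  step 6: ref 1 -> HIT, frames=[3,1] (faults so far: 5)
  step 7: ref 4 -> FAULT, evict 3, frames=[4,1] (faults so far: 6)
  step 8: ref 1 -> HIT, frames=[4,1] (faults so far: 6)
  step 9: ref 1 -> HIT, frames=[4,1] (faults so far: 6)
  step 10: ref 1 -> HIT, frames=[4,1] (faults so far: 6)
  step 11: ref 1 -> HIT, frames=[4,1] (faults so far: 6)
  step 12: ref 2 -> FAULT, evict 4, frames=[2,1] (faults so far: 7)
  step 13: ref 2 -> HIT, frames=[2,1] (faults so far: 7)
  step 14: ref 2 -> HIT, frames=[2,1] (faults so far: 7)
  LRU total faults: 7
--- Optimal ---
  step 0: ref 2 -> FAULT, frames=[2,-] (faults so far: 1)
  step 1: ref 1 -> FAULT, frames=[2,1] (faults so far: 2)
  step 2: ref 2 -> HIT, frames=[2,1] (faults so far: 2)
  step 3: ref 4 -> FAULT, evict 2, frames=[4,1] (faults so far: 3)
  step 4: ref 3 -> FAULT, evict 4, frames=[3,1] (faults so far: 4)
  step 5: ref 1 -> HIT, frames=[3,1] (faults so far: 4)
  step 6: ref 1 -> HIT, frames=[3,1] (faults so far: 4)
  step 7: ref 4 -> FAULT, evict 3, frames=[4,1] (faults so far: 5)
  step 8: ref 1 -> HIT, frames=[4,1] (faults so far: 5)
  step 9: ref 1 -> HIT, frames=[4,1] (faults so far: 5)
  step 10: ref 1 -> HIT, frames=[4,1] (faults so far: 5)
  step 11: ref 1 -> HIT, frames=[4,1] (faults so far: 5)
  step 12: ref 2 -> FAULT, evict 1, frames=[4,2] (faults so far: 6)
  step 13: ref 2 -> HIT, frames=[4,2] (faults so far: 6)
  step 14: ref 2 -> HIT, frames=[4,2] (faults so far: 6)
  Optimal total faults: 6

Answer: 7 7 6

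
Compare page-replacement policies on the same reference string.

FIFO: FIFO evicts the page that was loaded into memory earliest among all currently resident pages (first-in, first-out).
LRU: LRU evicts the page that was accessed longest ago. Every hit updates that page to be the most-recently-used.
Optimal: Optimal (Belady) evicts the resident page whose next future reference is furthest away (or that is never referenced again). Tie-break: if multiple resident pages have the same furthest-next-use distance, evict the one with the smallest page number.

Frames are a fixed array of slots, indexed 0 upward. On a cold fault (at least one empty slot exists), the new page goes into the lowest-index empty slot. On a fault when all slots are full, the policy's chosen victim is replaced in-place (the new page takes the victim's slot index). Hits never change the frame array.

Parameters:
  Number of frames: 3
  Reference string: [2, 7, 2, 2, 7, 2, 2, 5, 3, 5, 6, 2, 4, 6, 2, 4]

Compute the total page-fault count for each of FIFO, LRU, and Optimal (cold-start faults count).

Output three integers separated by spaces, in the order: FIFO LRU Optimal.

--- FIFO ---
  step 0: ref 2 -> FAULT, frames=[2,-,-] (faults so far: 1)
  step 1: ref 7 -> FAULT, frames=[2,7,-] (faults so far: 2)
  step 2: ref 2 -> HIT, frames=[2,7,-] (faults so far: 2)
  step 3: ref 2 -> HIT, frames=[2,7,-] (faults so far: 2)
  step 4: ref 7 -> HIT, frames=[2,7,-] (faults so far: 2)
  step 5: ref 2 -> HIT, frames=[2,7,-] (faults so far: 2)
  step 6: ref 2 -> HIT, frames=[2,7,-] (faults so far: 2)
  step 7: ref 5 -> FAULT, frames=[2,7,5] (faults so far: 3)
  step 8: ref 3 -> FAULT, evict 2, frames=[3,7,5] (faults so far: 4)
  step 9: ref 5 -> HIT, frames=[3,7,5] (faults so far: 4)
  step 10: ref 6 -> FAULT, evict 7, frames=[3,6,5] (faults so far: 5)
  step 11: ref 2 -> FAULT, evict 5, frames=[3,6,2] (faults so far: 6)
  step 12: ref 4 -> FAULT, evict 3, frames=[4,6,2] (faults so far: 7)
  step 13: ref 6 -> HIT, frames=[4,6,2] (faults so far: 7)
  step 14: ref 2 -> HIT, frames=[4,6,2] (faults so far: 7)
  step 15: ref 4 -> HIT, frames=[4,6,2] (faults so far: 7)
  FIFO total faults: 7
--- LRU ---
  step 0: ref 2 -> FAULT, frames=[2,-,-] (faults so far: 1)
  step 1: ref 7 -> FAULT, frames=[2,7,-] (faults so far: 2)
  step 2: ref 2 -> HIT, frames=[2,7,-] (faults so far: 2)
  step 3: ref 2 -> HIT, frames=[2,7,-] (faults so far: 2)
  step 4: ref 7 -> HIT, frames=[2,7,-] (faults so far: 2)
  step 5: ref 2 -> HIT, frames=[2,7,-] (faults so far: 2)
  step 6: ref 2 -> HIT, frames=[2,7,-] (faults so far: 2)
  step 7: ref 5 -> FAULT, frames=[2,7,5] (faults so far: 3)
  step 8: ref 3 -> FAULT, evict 7, frames=[2,3,5] (faults so far: 4)
  step 9: ref 5 -> HIT, frames=[2,3,5] (faults so far: 4)
  step 10: ref 6 -> FAULT, evict 2, frames=[6,3,5] (faults so far: 5)
  step 11: ref 2 -> FAULT, evict 3, frames=[6,2,5] (faults so far: 6)
  step 12: ref 4 -> FAULT, evict 5, frames=[6,2,4] (faults so far: 7)
  step 13: ref 6 -> HIT, frames=[6,2,4] (faults so far: 7)
  step 14: ref 2 -> HIT, frames=[6,2,4] (faults so far: 7)
  step 15: ref 4 -> HIT, frames=[6,2,4] (faults so far: 7)
  LRU total faults: 7
--- Optimal ---
  step 0: ref 2 -> FAULT, frames=[2,-,-] (faults so far: 1)
  step 1: ref 7 -> FAULT, frames=[2,7,-] (faults so far: 2)
  step 2: ref 2 -> HIT, frames=[2,7,-] (faults so far: 2)
  step 3: ref 2 -> HIT, frames=[2,7,-] (faults so far: 2)
  step 4: ref 7 -> HIT, frames=[2,7,-] (faults so far: 2)
  step 5: ref 2 -> HIT, frames=[2,7,-] (faults so far: 2)
  step 6: ref 2 -> HIT, frames=[2,7,-] (faults so far: 2)
  step 7: ref 5 -> FAULT, frames=[2,7,5] (faults so far: 3)
  step 8: ref 3 -> FAULT, evict 7, frames=[2,3,5] (faults so far: 4)
  step 9: ref 5 -> HIT, frames=[2,3,5] (faults so far: 4)
  step 10: ref 6 -> FAULT, evict 3, frames=[2,6,5] (faults so far: 5)
  step 11: ref 2 -> HIT, frames=[2,6,5] (faults so far: 5)
  step 12: ref 4 -> FAULT, evict 5, frames=[2,6,4] (faults so far: 6)
  step 13: ref 6 -> HIT, frames=[2,6,4] (faults so far: 6)
  step 14: ref 2 -> HIT, frames=[2,6,4] (faults so far: 6)
  step 15: ref 4 -> HIT, frames=[2,6,4] (faults so far: 6)
  Optimal total faults: 6

Answer: 7 7 6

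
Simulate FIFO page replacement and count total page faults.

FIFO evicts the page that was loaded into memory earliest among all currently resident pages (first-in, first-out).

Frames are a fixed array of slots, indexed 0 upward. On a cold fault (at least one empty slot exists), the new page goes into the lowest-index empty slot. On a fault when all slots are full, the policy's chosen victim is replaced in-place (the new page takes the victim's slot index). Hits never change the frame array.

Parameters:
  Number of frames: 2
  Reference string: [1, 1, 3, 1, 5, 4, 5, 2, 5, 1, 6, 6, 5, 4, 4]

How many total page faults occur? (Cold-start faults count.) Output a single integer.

Answer: 10

Derivation:
Step 0: ref 1 → FAULT, frames=[1,-]
Step 1: ref 1 → HIT, frames=[1,-]
Step 2: ref 3 → FAULT, frames=[1,3]
Step 3: ref 1 → HIT, frames=[1,3]
Step 4: ref 5 → FAULT (evict 1), frames=[5,3]
Step 5: ref 4 → FAULT (evict 3), frames=[5,4]
Step 6: ref 5 → HIT, frames=[5,4]
Step 7: ref 2 → FAULT (evict 5), frames=[2,4]
Step 8: ref 5 → FAULT (evict 4), frames=[2,5]
Step 9: ref 1 → FAULT (evict 2), frames=[1,5]
Step 10: ref 6 → FAULT (evict 5), frames=[1,6]
Step 11: ref 6 → HIT, frames=[1,6]
Step 12: ref 5 → FAULT (evict 1), frames=[5,6]
Step 13: ref 4 → FAULT (evict 6), frames=[5,4]
Step 14: ref 4 → HIT, frames=[5,4]
Total faults: 10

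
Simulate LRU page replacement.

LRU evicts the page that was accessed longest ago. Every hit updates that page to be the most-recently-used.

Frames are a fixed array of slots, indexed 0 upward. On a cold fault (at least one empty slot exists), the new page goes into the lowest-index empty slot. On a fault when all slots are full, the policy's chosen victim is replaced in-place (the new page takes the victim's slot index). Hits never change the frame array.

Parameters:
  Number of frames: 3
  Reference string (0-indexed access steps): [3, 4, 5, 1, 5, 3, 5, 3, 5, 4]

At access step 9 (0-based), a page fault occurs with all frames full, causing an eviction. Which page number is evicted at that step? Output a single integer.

Answer: 1

Derivation:
Step 0: ref 3 -> FAULT, frames=[3,-,-]
Step 1: ref 4 -> FAULT, frames=[3,4,-]
Step 2: ref 5 -> FAULT, frames=[3,4,5]
Step 3: ref 1 -> FAULT, evict 3, frames=[1,4,5]
Step 4: ref 5 -> HIT, frames=[1,4,5]
Step 5: ref 3 -> FAULT, evict 4, frames=[1,3,5]
Step 6: ref 5 -> HIT, frames=[1,3,5]
Step 7: ref 3 -> HIT, frames=[1,3,5]
Step 8: ref 5 -> HIT, frames=[1,3,5]
Step 9: ref 4 -> FAULT, evict 1, frames=[4,3,5]
At step 9: evicted page 1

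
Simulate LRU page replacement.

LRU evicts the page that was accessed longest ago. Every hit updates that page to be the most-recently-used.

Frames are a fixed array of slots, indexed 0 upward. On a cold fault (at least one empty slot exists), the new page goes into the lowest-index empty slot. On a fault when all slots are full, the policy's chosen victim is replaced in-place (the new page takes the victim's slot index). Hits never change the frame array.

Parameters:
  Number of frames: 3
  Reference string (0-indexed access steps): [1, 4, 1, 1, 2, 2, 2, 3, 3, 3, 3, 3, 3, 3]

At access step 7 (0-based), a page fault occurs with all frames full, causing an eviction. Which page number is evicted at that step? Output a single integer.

Step 0: ref 1 -> FAULT, frames=[1,-,-]
Step 1: ref 4 -> FAULT, frames=[1,4,-]
Step 2: ref 1 -> HIT, frames=[1,4,-]
Step 3: ref 1 -> HIT, frames=[1,4,-]
Step 4: ref 2 -> FAULT, frames=[1,4,2]
Step 5: ref 2 -> HIT, frames=[1,4,2]
Step 6: ref 2 -> HIT, frames=[1,4,2]
Step 7: ref 3 -> FAULT, evict 4, frames=[1,3,2]
At step 7: evicted page 4

Answer: 4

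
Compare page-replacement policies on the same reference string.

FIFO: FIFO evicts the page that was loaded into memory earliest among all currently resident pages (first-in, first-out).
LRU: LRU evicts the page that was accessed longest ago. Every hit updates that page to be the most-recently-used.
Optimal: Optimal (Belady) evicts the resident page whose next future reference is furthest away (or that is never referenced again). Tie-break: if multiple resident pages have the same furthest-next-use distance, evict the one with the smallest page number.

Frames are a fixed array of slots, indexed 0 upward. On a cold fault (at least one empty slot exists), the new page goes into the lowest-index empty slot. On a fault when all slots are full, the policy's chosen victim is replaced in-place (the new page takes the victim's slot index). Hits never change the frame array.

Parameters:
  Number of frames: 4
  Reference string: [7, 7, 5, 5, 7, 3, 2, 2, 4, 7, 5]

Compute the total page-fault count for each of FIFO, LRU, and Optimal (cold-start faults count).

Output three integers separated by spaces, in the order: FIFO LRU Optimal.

--- FIFO ---
  step 0: ref 7 -> FAULT, frames=[7,-,-,-] (faults so far: 1)
  step 1: ref 7 -> HIT, frames=[7,-,-,-] (faults so far: 1)
  step 2: ref 5 -> FAULT, frames=[7,5,-,-] (faults so far: 2)
  step 3: ref 5 -> HIT, frames=[7,5,-,-] (faults so far: 2)
  step 4: ref 7 -> HIT, frames=[7,5,-,-] (faults so far: 2)
  step 5: ref 3 -> FAULT, frames=[7,5,3,-] (faults so far: 3)
  step 6: ref 2 -> FAULT, frames=[7,5,3,2] (faults so far: 4)
  step 7: ref 2 -> HIT, frames=[7,5,3,2] (faults so far: 4)
  step 8: ref 4 -> FAULT, evict 7, frames=[4,5,3,2] (faults so far: 5)
  step 9: ref 7 -> FAULT, evict 5, frames=[4,7,3,2] (faults so far: 6)
  step 10: ref 5 -> FAULT, evict 3, frames=[4,7,5,2] (faults so far: 7)
  FIFO total faults: 7
--- LRU ---
  step 0: ref 7 -> FAULT, frames=[7,-,-,-] (faults so far: 1)
  step 1: ref 7 -> HIT, frames=[7,-,-,-] (faults so far: 1)
  step 2: ref 5 -> FAULT, frames=[7,5,-,-] (faults so far: 2)
  step 3: ref 5 -> HIT, frames=[7,5,-,-] (faults so far: 2)
  step 4: ref 7 -> HIT, frames=[7,5,-,-] (faults so far: 2)
  step 5: ref 3 -> FAULT, frames=[7,5,3,-] (faults so far: 3)
  step 6: ref 2 -> FAULT, frames=[7,5,3,2] (faults so far: 4)
  step 7: ref 2 -> HIT, frames=[7,5,3,2] (faults so far: 4)
  step 8: ref 4 -> FAULT, evict 5, frames=[7,4,3,2] (faults so far: 5)
  step 9: ref 7 -> HIT, frames=[7,4,3,2] (faults so far: 5)
  step 10: ref 5 -> FAULT, evict 3, frames=[7,4,5,2] (faults so far: 6)
  LRU total faults: 6
--- Optimal ---
  step 0: ref 7 -> FAULT, frames=[7,-,-,-] (faults so far: 1)
  step 1: ref 7 -> HIT, frames=[7,-,-,-] (faults so far: 1)
  step 2: ref 5 -> FAULT, frames=[7,5,-,-] (faults so far: 2)
  step 3: ref 5 -> HIT, frames=[7,5,-,-] (faults so far: 2)
  step 4: ref 7 -> HIT, frames=[7,5,-,-] (faults so far: 2)
  step 5: ref 3 -> FAULT, frames=[7,5,3,-] (faults so far: 3)
  step 6: ref 2 -> FAULT, frames=[7,5,3,2] (faults so far: 4)
  step 7: ref 2 -> HIT, frames=[7,5,3,2] (faults so far: 4)
  step 8: ref 4 -> FAULT, evict 2, frames=[7,5,3,4] (faults so far: 5)
  step 9: ref 7 -> HIT, frames=[7,5,3,4] (faults so far: 5)
  step 10: ref 5 -> HIT, frames=[7,5,3,4] (faults so far: 5)
  Optimal total faults: 5

Answer: 7 6 5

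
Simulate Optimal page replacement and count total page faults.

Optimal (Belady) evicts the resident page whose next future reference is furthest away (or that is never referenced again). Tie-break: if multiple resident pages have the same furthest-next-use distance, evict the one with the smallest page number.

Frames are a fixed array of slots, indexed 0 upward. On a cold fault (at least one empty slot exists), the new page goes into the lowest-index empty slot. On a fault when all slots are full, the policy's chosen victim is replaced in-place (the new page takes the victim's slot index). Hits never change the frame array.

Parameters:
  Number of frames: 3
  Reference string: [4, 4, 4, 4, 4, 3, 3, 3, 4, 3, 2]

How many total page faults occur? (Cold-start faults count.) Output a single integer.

Answer: 3

Derivation:
Step 0: ref 4 → FAULT, frames=[4,-,-]
Step 1: ref 4 → HIT, frames=[4,-,-]
Step 2: ref 4 → HIT, frames=[4,-,-]
Step 3: ref 4 → HIT, frames=[4,-,-]
Step 4: ref 4 → HIT, frames=[4,-,-]
Step 5: ref 3 → FAULT, frames=[4,3,-]
Step 6: ref 3 → HIT, frames=[4,3,-]
Step 7: ref 3 → HIT, frames=[4,3,-]
Step 8: ref 4 → HIT, frames=[4,3,-]
Step 9: ref 3 → HIT, frames=[4,3,-]
Step 10: ref 2 → FAULT, frames=[4,3,2]
Total faults: 3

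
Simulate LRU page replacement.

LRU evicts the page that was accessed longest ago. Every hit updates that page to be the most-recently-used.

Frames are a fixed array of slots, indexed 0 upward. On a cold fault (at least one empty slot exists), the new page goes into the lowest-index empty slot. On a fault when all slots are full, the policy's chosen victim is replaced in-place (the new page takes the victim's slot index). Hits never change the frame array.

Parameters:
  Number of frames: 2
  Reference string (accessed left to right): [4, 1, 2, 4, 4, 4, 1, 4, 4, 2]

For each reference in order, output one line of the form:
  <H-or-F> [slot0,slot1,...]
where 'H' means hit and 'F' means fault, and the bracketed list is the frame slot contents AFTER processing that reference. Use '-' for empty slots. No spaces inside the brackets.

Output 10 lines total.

F [4,-]
F [4,1]
F [2,1]
F [2,4]
H [2,4]
H [2,4]
F [1,4]
H [1,4]
H [1,4]
F [2,4]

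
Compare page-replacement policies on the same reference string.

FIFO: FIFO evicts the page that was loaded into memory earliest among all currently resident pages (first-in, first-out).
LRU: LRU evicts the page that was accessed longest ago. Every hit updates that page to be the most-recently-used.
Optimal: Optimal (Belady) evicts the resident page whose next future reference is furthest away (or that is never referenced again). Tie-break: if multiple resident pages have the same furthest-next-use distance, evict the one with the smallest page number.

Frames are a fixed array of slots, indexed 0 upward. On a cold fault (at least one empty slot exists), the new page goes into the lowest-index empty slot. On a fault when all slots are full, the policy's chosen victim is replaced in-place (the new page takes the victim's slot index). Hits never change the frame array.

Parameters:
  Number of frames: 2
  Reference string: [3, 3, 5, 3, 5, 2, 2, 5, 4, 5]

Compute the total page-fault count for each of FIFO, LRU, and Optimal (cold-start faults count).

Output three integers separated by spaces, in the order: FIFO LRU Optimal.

--- FIFO ---
  step 0: ref 3 -> FAULT, frames=[3,-] (faults so far: 1)
  step 1: ref 3 -> HIT, frames=[3,-] (faults so far: 1)
  step 2: ref 5 -> FAULT, frames=[3,5] (faults so far: 2)
  step 3: ref 3 -> HIT, frames=[3,5] (faults so far: 2)
  step 4: ref 5 -> HIT, frames=[3,5] (faults so far: 2)
  step 5: ref 2 -> FAULT, evict 3, frames=[2,5] (faults so far: 3)
  step 6: ref 2 -> HIT, frames=[2,5] (faults so far: 3)
  step 7: ref 5 -> HIT, frames=[2,5] (faults so far: 3)
  step 8: ref 4 -> FAULT, evict 5, frames=[2,4] (faults so far: 4)
  step 9: ref 5 -> FAULT, evict 2, frames=[5,4] (faults so far: 5)
  FIFO total faults: 5
--- LRU ---
  step 0: ref 3 -> FAULT, frames=[3,-] (faults so far: 1)
  step 1: ref 3 -> HIT, frames=[3,-] (faults so far: 1)
  step 2: ref 5 -> FAULT, frames=[3,5] (faults so far: 2)
  step 3: ref 3 -> HIT, frames=[3,5] (faults so far: 2)
  step 4: ref 5 -> HIT, frames=[3,5] (faults so far: 2)
  step 5: ref 2 -> FAULT, evict 3, frames=[2,5] (faults so far: 3)
  step 6: ref 2 -> HIT, frames=[2,5] (faults so far: 3)
  step 7: ref 5 -> HIT, frames=[2,5] (faults so far: 3)
  step 8: ref 4 -> FAULT, evict 2, frames=[4,5] (faults so far: 4)
  step 9: ref 5 -> HIT, frames=[4,5] (faults so far: 4)
  LRU total faults: 4
--- Optimal ---
  step 0: ref 3 -> FAULT, frames=[3,-] (faults so far: 1)
  step 1: ref 3 -> HIT, frames=[3,-] (faults so far: 1)
  step 2: ref 5 -> FAULT, frames=[3,5] (faults so far: 2)
  step 3: ref 3 -> HIT, frames=[3,5] (faults so far: 2)
  step 4: ref 5 -> HIT, frames=[3,5] (faults so far: 2)
  step 5: ref 2 -> FAULT, evict 3, frames=[2,5] (faults so far: 3)
  step 6: ref 2 -> HIT, frames=[2,5] (faults so far: 3)
  step 7: ref 5 -> HIT, frames=[2,5] (faults so far: 3)
  step 8: ref 4 -> FAULT, evict 2, frames=[4,5] (faults so far: 4)
  step 9: ref 5 -> HIT, frames=[4,5] (faults so far: 4)
  Optimal total faults: 4

Answer: 5 4 4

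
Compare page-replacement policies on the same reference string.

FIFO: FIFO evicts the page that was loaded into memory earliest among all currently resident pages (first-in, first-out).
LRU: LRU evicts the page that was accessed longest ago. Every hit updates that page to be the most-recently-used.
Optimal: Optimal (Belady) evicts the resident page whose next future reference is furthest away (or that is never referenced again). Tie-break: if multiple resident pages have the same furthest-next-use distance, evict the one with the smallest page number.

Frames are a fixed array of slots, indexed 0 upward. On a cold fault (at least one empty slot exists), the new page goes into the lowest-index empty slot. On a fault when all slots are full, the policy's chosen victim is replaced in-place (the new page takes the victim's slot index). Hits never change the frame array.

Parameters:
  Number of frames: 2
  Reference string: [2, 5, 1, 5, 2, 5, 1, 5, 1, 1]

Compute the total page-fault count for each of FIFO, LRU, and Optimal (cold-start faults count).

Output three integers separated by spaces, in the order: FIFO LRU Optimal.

--- FIFO ---
  step 0: ref 2 -> FAULT, frames=[2,-] (faults so far: 1)
  step 1: ref 5 -> FAULT, frames=[2,5] (faults so far: 2)
  step 2: ref 1 -> FAULT, evict 2, frames=[1,5] (faults so far: 3)
  step 3: ref 5 -> HIT, frames=[1,5] (faults so far: 3)
  step 4: ref 2 -> FAULT, evict 5, frames=[1,2] (faults so far: 4)
  step 5: ref 5 -> FAULT, evict 1, frames=[5,2] (faults so far: 5)
  step 6: ref 1 -> FAULT, evict 2, frames=[5,1] (faults so far: 6)
  step 7: ref 5 -> HIT, frames=[5,1] (faults so far: 6)
  step 8: ref 1 -> HIT, frames=[5,1] (faults so far: 6)
  step 9: ref 1 -> HIT, frames=[5,1] (faults so far: 6)
  FIFO total faults: 6
--- LRU ---
  step 0: ref 2 -> FAULT, frames=[2,-] (faults so far: 1)
  step 1: ref 5 -> FAULT, frames=[2,5] (faults so far: 2)
  step 2: ref 1 -> FAULT, evict 2, frames=[1,5] (faults so far: 3)
  step 3: ref 5 -> HIT, frames=[1,5] (faults so far: 3)
  step 4: ref 2 -> FAULT, evict 1, frames=[2,5] (faults so far: 4)
  step 5: ref 5 -> HIT, frames=[2,5] (faults so far: 4)
  step 6: ref 1 -> FAULT, evict 2, frames=[1,5] (faults so far: 5)
  step 7: ref 5 -> HIT, frames=[1,5] (faults so far: 5)
  step 8: ref 1 -> HIT, frames=[1,5] (faults so far: 5)
  step 9: ref 1 -> HIT, frames=[1,5] (faults so far: 5)
  LRU total faults: 5
--- Optimal ---
  step 0: ref 2 -> FAULT, frames=[2,-] (faults so far: 1)
  step 1: ref 5 -> FAULT, frames=[2,5] (faults so far: 2)
  step 2: ref 1 -> FAULT, evict 2, frames=[1,5] (faults so far: 3)
  step 3: ref 5 -> HIT, frames=[1,5] (faults so far: 3)
  step 4: ref 2 -> FAULT, evict 1, frames=[2,5] (faults so far: 4)
  step 5: ref 5 -> HIT, frames=[2,5] (faults so far: 4)
  step 6: ref 1 -> FAULT, evict 2, frames=[1,5] (faults so far: 5)
  step 7: ref 5 -> HIT, frames=[1,5] (faults so far: 5)
  step 8: ref 1 -> HIT, frames=[1,5] (faults so far: 5)
  step 9: ref 1 -> HIT, frames=[1,5] (faults so far: 5)
  Optimal total faults: 5

Answer: 6 5 5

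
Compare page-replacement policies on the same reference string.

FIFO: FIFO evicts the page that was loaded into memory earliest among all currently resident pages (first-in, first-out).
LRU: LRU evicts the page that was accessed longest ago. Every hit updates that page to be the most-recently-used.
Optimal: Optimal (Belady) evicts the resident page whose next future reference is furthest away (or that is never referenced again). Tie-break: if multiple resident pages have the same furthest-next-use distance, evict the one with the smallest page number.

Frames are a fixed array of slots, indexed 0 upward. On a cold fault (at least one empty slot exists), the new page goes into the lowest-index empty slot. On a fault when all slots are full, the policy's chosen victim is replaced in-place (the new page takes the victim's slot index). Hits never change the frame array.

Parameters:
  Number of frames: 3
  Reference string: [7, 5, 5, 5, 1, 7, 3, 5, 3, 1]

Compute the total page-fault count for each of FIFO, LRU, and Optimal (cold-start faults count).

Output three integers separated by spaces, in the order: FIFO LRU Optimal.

--- FIFO ---
  step 0: ref 7 -> FAULT, frames=[7,-,-] (faults so far: 1)
  step 1: ref 5 -> FAULT, frames=[7,5,-] (faults so far: 2)
  step 2: ref 5 -> HIT, frames=[7,5,-] (faults so far: 2)
  step 3: ref 5 -> HIT, frames=[7,5,-] (faults so far: 2)
  step 4: ref 1 -> FAULT, frames=[7,5,1] (faults so far: 3)
  step 5: ref 7 -> HIT, frames=[7,5,1] (faults so far: 3)
  step 6: ref 3 -> FAULT, evict 7, frames=[3,5,1] (faults so far: 4)
  step 7: ref 5 -> HIT, frames=[3,5,1] (faults so far: 4)
  step 8: ref 3 -> HIT, frames=[3,5,1] (faults so far: 4)
  step 9: ref 1 -> HIT, frames=[3,5,1] (faults so far: 4)
  FIFO total faults: 4
--- LRU ---
  step 0: ref 7 -> FAULT, frames=[7,-,-] (faults so far: 1)
  step 1: ref 5 -> FAULT, frames=[7,5,-] (faults so far: 2)
  step 2: ref 5 -> HIT, frames=[7,5,-] (faults so far: 2)
  step 3: ref 5 -> HIT, frames=[7,5,-] (faults so far: 2)
  step 4: ref 1 -> FAULT, frames=[7,5,1] (faults so far: 3)
  step 5: ref 7 -> HIT, frames=[7,5,1] (faults so far: 3)
  step 6: ref 3 -> FAULT, evict 5, frames=[7,3,1] (faults so far: 4)
  step 7: ref 5 -> FAULT, evict 1, frames=[7,3,5] (faults so far: 5)
  step 8: ref 3 -> HIT, frames=[7,3,5] (faults so far: 5)
  step 9: ref 1 -> FAULT, evict 7, frames=[1,3,5] (faults so far: 6)
  LRU total faults: 6
--- Optimal ---
  step 0: ref 7 -> FAULT, frames=[7,-,-] (faults so far: 1)
  step 1: ref 5 -> FAULT, frames=[7,5,-] (faults so far: 2)
  step 2: ref 5 -> HIT, frames=[7,5,-] (faults so far: 2)
  step 3: ref 5 -> HIT, frames=[7,5,-] (faults so far: 2)
  step 4: ref 1 -> FAULT, frames=[7,5,1] (faults so far: 3)
  step 5: ref 7 -> HIT, frames=[7,5,1] (faults so far: 3)
  step 6: ref 3 -> FAULT, evict 7, frames=[3,5,1] (faults so far: 4)
  step 7: ref 5 -> HIT, frames=[3,5,1] (faults so far: 4)
  step 8: ref 3 -> HIT, frames=[3,5,1] (faults so far: 4)
  step 9: ref 1 -> HIT, frames=[3,5,1] (faults so far: 4)
  Optimal total faults: 4

Answer: 4 6 4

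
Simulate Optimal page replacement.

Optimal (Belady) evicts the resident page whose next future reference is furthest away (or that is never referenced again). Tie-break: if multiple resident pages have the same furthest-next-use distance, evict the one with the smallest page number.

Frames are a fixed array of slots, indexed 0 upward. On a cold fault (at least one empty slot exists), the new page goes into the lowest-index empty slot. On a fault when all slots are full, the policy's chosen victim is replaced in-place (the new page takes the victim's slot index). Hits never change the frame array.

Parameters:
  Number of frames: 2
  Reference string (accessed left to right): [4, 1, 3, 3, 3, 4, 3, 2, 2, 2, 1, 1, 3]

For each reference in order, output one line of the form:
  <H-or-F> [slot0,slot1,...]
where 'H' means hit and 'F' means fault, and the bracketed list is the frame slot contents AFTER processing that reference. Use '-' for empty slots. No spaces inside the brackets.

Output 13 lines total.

F [4,-]
F [4,1]
F [4,3]
H [4,3]
H [4,3]
H [4,3]
H [4,3]
F [2,3]
H [2,3]
H [2,3]
F [1,3]
H [1,3]
H [1,3]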